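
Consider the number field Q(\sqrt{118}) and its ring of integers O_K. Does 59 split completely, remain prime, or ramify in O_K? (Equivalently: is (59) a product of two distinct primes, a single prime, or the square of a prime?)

p ramifies

118 mod 4 = 2, hence disc K = 4·118 = 472 and O_K = ℤ[√118].
disc(K) = 472 = 59·8, so p = 59 is ramified.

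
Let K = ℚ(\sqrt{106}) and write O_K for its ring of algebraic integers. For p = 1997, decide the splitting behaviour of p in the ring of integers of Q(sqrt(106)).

106 mod 4 = 2, hence disc K = 4·106 = 424 and O_K = ℤ[√106].
disc(K) = 424 is not divisible by 1997; 1997 is unramified.
Euler's criterion: 106^998 mod 1997 = 1996. Thus (106|1997) = -1.
(106/1997) = -1, so 1997 is inert.

1997 remains inert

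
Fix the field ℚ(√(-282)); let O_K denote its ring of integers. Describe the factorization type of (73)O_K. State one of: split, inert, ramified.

remains prime (inert)

Since -282 ≢ 1 mod 4, the ring of integers is ℤ[√-282] with discriminant 4·(-282) = -1128.
disc(K) = -1128 is not divisible by 73; 73 is unramified.
Euler's criterion: (-282)^36 mod 73 = 72. Thus (-282|73) = -1.
Legendre symbol -1 ⇒ 73 is inert.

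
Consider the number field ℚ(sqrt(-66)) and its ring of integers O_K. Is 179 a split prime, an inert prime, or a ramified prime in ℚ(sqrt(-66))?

remains prime (inert)

-66 mod 4 = 2, hence disc K = 4·(-66) = -264 and O_K = ℤ[√-66].
disc(K) = -264 is not divisible by 179; 179 is unramified.
Compute (-66/179) via Euler: 113^((179-1)/2) mod 179 = 178, so (-66/179) = -1.
Legendre symbol -1 ⇒ 179 is inert.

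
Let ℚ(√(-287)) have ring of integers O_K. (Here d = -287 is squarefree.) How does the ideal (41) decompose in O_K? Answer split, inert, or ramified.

41 is ramified

-287 mod 4 = 1, hence disc K = -287 and O_K = ℤ[(1+√-287)/2].
Ramification test: 41 | -287. The prime 41 ramifies in K.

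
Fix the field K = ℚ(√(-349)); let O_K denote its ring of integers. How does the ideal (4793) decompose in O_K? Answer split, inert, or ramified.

split — (4793) = 𝔭₁𝔭₂ with 𝔭₁ ≠ 𝔭₂

d = -349 ≡ 3 (mod 4), so O_K = ℤ[√-349] and disc(K) = 4d = -1396.
4793 ∤ -1396, so 4793 is unramified.
(-349/4793) = 4444^2396 mod 4793 = 1, giving Legendre symbol 1.
(-349/4793) = 1, so 4793 splits.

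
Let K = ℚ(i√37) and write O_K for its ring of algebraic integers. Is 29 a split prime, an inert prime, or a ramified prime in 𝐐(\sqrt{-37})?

p is inert

-37 mod 4 = 3, hence disc K = 4·(-37) = -148 and O_K = ℤ[√-37].
disc(K) = -148 is not divisible by 29; 29 is unramified.
Euler's criterion: (-37)^14 mod 29 = 28. Thus (-37|29) = -1.
d is a non-residue mod p, hence 29 remains inert in O_K.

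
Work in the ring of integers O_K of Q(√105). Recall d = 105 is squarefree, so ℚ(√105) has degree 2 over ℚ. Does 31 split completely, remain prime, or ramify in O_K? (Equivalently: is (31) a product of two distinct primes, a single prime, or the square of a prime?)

Since 105 ≡ 1 mod 4, the ring of integers is ℤ[(1+√105)/2] with discriminant 105.
31 ∤ 105, so 31 is unramified.
(105/31) = 12^15 mod 31 = 30, giving Legendre symbol -1.
Legendre symbol -1 ⇒ 31 is inert.

p is inert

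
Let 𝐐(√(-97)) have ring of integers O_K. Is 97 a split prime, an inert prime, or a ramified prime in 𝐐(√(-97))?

Since -97 ≢ 1 mod 4, the ring of integers is ℤ[√-97] with discriminant 4·(-97) = -388.
97 divides disc(K) = -388, so 97 ramifies.

ramified — (97) = 𝔭²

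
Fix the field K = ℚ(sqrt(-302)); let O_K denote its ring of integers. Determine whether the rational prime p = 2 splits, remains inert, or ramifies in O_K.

Since -302 ≢ 1 mod 4, the ring of integers is ℤ[√-302] with discriminant 4·(-302) = -1208.
disc(K) = -1208 = 2·(-604), so p = 2 is ramified.

2 is ramified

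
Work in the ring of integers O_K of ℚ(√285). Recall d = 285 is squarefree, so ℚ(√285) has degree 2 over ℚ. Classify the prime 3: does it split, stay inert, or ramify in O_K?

ramified — (3) = 𝔭²

Since 285 ≡ 1 mod 4, the ring of integers is ℤ[(1+√285)/2] with discriminant 285.
3 divides disc(K) = 285, so 3 ramifies.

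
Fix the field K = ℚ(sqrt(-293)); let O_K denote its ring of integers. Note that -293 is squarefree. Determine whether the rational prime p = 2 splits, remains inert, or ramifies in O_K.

2 is ramified

-293 mod 4 = 3, hence disc K = 4·(-293) = -1172 and O_K = ℤ[√-293].
Ramification test: 2 | -1172. The prime 2 ramifies in K.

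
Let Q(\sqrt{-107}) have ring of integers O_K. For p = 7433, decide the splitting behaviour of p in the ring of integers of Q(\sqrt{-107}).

Since -107 ≡ 1 mod 4, the ring of integers is ℤ[(1+√-107)/2] with discriminant -107.
Since gcd(7433, -107) = 1 the prime 7433 does not ramify.
Compute (-107/7433) via Euler: 7326^((7433-1)/2) mod 7433 = 7432, so (-107/7433) = -1.
d is a non-residue mod p, hence 7433 remains inert in O_K.

remains prime (inert)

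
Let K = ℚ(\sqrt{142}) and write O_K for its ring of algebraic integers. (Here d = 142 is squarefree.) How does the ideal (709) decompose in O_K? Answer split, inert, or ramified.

splits completely

Since 142 ≢ 1 mod 4, the ring of integers is ℤ[√142] with discriminant 4·142 = 568.
disc(K) = 568 is not divisible by 709; 709 is unramified.
Euler's criterion: 142^354 mod 709 = 1. Thus (142|709) = 1.
(142/709) = 1, so 709 splits.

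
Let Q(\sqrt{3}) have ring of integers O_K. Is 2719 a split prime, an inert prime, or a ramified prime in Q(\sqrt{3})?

3 mod 4 = 3, hence disc K = 4·3 = 12 and O_K = ℤ[√3].
Since gcd(2719, 12) = 1 the prime 2719 does not ramify.
(3/2719) = 3^1359 mod 2719 = 2718, giving Legendre symbol -1.
(3/2719) = -1, so 2719 is inert.

inert — (2719) stays prime in O_K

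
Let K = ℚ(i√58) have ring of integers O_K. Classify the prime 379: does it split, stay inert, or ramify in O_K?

remains prime (inert)

d = -58 ≡ 2 (mod 4), so O_K = ℤ[√-58] and disc(K) = 4d = -232.
379 ∤ -232, so 379 is unramified.
Legendre symbol by Euler's criterion: (-58/379) ≡ (-58)^189 ≡ 378 (mod 379), i.e. (-58/379) = -1.
d is a non-residue mod p, hence 379 remains inert in O_K.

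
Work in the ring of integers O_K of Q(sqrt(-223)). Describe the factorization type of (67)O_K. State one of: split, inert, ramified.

inert — (67) stays prime in O_K

-223 mod 4 = 1, hence disc K = -223 and O_K = ℤ[(1+√-223)/2].
67 ∤ -223, so 67 is unramified.
Legendre symbol by Euler's criterion: (-223/67) ≡ (-223)^33 ≡ 66 (mod 67), i.e. (-223/67) = -1.
d is a non-residue mod p, hence 67 remains inert in O_K.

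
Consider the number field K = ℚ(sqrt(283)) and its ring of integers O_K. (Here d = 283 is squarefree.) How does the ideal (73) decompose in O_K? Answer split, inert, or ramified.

Since 283 ≢ 1 mod 4, the ring of integers is ℤ[√283] with discriminant 4·283 = 1132.
Since gcd(73, 1132) = 1 the prime 73 does not ramify.
(283/73) = 64^36 mod 73 = 1, giving Legendre symbol 1.
d is a quadratic residue mod p, hence 73 splits in O_K.

split — (73) = 𝔭₁𝔭₂ with 𝔭₁ ≠ 𝔭₂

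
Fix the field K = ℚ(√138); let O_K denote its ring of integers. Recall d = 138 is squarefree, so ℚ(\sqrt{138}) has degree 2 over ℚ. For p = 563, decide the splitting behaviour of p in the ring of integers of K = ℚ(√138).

p is inert

Since 138 ≢ 1 mod 4, the ring of integers is ℤ[√138] with discriminant 4·138 = 552.
563 ∤ 552, so 563 is unramified.
Euler's criterion: 138^281 mod 563 = 562. Thus (138|563) = -1.
(138/563) = -1, so 563 is inert.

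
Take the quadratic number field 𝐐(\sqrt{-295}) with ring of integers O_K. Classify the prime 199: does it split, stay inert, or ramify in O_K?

p splits

-295 mod 4 = 1, hence disc K = -295 and O_K = ℤ[(1+√-295)/2].
Since gcd(199, -295) = 1 the prime 199 does not ramify.
Legendre symbol by Euler's criterion: (-295/199) ≡ (-295)^99 ≡ 1 (mod 199), i.e. (-295/199) = 1.
Legendre symbol 1 ⇒ 199 is split.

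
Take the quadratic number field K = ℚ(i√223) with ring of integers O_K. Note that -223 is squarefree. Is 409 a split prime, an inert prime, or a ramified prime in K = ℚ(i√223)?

d = -223 ≡ 1 (mod 4), so O_K = ℤ[(1+√-223)/2] and disc(K) = d = -223.
409 ∤ -223, so 409 is unramified.
Legendre symbol by Euler's criterion: (-223/409) ≡ (-223)^204 ≡ 408 (mod 409), i.e. (-223/409) = -1.
(-223/409) = -1, so 409 is inert.

inert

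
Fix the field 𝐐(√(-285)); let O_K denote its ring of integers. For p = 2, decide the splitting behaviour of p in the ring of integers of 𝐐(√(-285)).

ramified

-285 mod 4 = 3, hence disc K = 4·(-285) = -1140 and O_K = ℤ[√-285].
2 divides disc(K) = -1140, so 2 ramifies.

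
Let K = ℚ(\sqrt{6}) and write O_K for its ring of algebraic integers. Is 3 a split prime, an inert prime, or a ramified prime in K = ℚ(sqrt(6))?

6 mod 4 = 2, hence disc K = 4·6 = 24 and O_K = ℤ[√6].
Ramification test: 3 | 24. The prime 3 ramifies in K.

3 is ramified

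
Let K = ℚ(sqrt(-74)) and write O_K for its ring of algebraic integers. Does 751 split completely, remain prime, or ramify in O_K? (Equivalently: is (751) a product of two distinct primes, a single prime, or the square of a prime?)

751 remains inert

d = -74 ≡ 2 (mod 4), so O_K = ℤ[√-74] and disc(K) = 4d = -296.
751 ∤ -296, so 751 is unramified.
Compute (-74/751) via Euler: 677^((751-1)/2) mod 751 = 750, so (-74/751) = -1.
Legendre symbol -1 ⇒ 751 is inert.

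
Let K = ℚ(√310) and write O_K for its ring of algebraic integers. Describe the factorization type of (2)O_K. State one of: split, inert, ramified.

310 mod 4 = 2, hence disc K = 4·310 = 1240 and O_K = ℤ[√310].
disc(K) = 1240 = 2·620, so p = 2 is ramified.

2 is ramified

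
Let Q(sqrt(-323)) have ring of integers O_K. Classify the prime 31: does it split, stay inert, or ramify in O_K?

split — (31) = 𝔭₁𝔭₂ with 𝔭₁ ≠ 𝔭₂

d = -323 ≡ 1 (mod 4), so O_K = ℤ[(1+√-323)/2] and disc(K) = d = -323.
Since gcd(31, -323) = 1 the prime 31 does not ramify.
(-323/31) = 18^15 mod 31 = 1, giving Legendre symbol 1.
(-323/31) = 1, so 31 splits.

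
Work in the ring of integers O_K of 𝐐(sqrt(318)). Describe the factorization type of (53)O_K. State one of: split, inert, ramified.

53 is ramified

Since 318 ≢ 1 mod 4, the ring of integers is ℤ[√318] with discriminant 4·318 = 1272.
53 divides disc(K) = 1272, so 53 ramifies.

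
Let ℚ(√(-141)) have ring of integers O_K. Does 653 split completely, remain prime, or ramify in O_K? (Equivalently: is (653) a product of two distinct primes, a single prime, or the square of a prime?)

Since -141 ≢ 1 mod 4, the ring of integers is ℤ[√-141] with discriminant 4·(-141) = -564.
disc(K) = -564 is not divisible by 653; 653 is unramified.
Euler's criterion: (-141)^326 mod 653 = 652. Thus (-141|653) = -1.
Legendre symbol -1 ⇒ 653 is inert.

653 remains inert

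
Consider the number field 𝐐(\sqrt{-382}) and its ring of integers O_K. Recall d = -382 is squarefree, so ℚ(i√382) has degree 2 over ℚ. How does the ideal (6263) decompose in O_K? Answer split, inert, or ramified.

inert

-382 mod 4 = 2, hence disc K = 4·(-382) = -1528 and O_K = ℤ[√-382].
Since gcd(6263, -1528) = 1 the prime 6263 does not ramify.
(-382/6263) = 5881^3131 mod 6263 = 6262, giving Legendre symbol -1.
Legendre symbol -1 ⇒ 6263 is inert.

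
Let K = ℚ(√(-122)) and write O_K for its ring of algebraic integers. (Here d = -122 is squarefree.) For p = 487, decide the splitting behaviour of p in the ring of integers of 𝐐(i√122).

remains prime (inert)

Since -122 ≢ 1 mod 4, the ring of integers is ℤ[√-122] with discriminant 4·(-122) = -488.
Since gcd(487, -488) = 1 the prime 487 does not ramify.
Compute (-122/487) via Euler: 365^((487-1)/2) mod 487 = 486, so (-122/487) = -1.
d is a non-residue mod p, hence 487 remains inert in O_K.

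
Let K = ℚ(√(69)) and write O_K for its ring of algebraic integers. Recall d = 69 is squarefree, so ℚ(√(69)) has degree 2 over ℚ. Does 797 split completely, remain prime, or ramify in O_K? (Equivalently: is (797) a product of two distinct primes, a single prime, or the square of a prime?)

797 splits in O_K

d = 69 ≡ 1 (mod 4), so O_K = ℤ[(1+√69)/2] and disc(K) = d = 69.
disc(K) = 69 is not divisible by 797; 797 is unramified.
Euler's criterion: 69^398 mod 797 = 1. Thus (69|797) = 1.
Legendre symbol 1 ⇒ 797 is split.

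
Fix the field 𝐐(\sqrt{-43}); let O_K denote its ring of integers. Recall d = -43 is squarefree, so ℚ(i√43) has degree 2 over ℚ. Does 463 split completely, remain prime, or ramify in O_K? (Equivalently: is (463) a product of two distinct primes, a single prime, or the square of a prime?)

Since -43 ≡ 1 mod 4, the ring of integers is ℤ[(1+√-43)/2] with discriminant -43.
Since gcd(463, -43) = 1 the prime 463 does not ramify.
Compute (-43/463) via Euler: 420^((463-1)/2) mod 463 = 462, so (-43/463) = -1.
(-43/463) = -1, so 463 is inert.

inert — (463) stays prime in O_K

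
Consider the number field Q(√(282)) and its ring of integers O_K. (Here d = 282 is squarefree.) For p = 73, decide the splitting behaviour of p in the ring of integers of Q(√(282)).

inert — (73) stays prime in O_K

Since 282 ≢ 1 mod 4, the ring of integers is ℤ[√282] with discriminant 4·282 = 1128.
Since gcd(73, 1128) = 1 the prime 73 does not ramify.
(282/73) = 63^36 mod 73 = 72, giving Legendre symbol -1.
(282/73) = -1, so 73 is inert.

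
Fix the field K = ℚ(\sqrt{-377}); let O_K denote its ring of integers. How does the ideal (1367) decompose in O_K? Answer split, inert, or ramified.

split — (1367) = 𝔭₁𝔭₂ with 𝔭₁ ≠ 𝔭₂

Since -377 ≢ 1 mod 4, the ring of integers is ℤ[√-377] with discriminant 4·(-377) = -1508.
1367 ∤ -1508, so 1367 is unramified.
(-377/1367) = 990^683 mod 1367 = 1, giving Legendre symbol 1.
Legendre symbol 1 ⇒ 1367 is split.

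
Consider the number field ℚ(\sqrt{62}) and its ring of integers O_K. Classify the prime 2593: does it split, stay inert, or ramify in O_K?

Since 62 ≢ 1 mod 4, the ring of integers is ℤ[√62] with discriminant 4·62 = 248.
Since gcd(2593, 248) = 1 the prime 2593 does not ramify.
Legendre symbol by Euler's criterion: (62/2593) ≡ 62^1296 ≡ 1 (mod 2593), i.e. (62/2593) = 1.
Legendre symbol 1 ⇒ 2593 is split.

splits completely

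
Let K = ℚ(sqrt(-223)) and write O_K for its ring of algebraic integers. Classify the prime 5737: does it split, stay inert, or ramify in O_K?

Since -223 ≡ 1 mod 4, the ring of integers is ℤ[(1+√-223)/2] with discriminant -223.
5737 ∤ -223, so 5737 is unramified.
Compute (-223/5737) via Euler: 5514^((5737-1)/2) mod 5737 = 1, so (-223/5737) = 1.
(-223/5737) = 1, so 5737 splits.

split — (5737) = 𝔭₁𝔭₂ with 𝔭₁ ≠ 𝔭₂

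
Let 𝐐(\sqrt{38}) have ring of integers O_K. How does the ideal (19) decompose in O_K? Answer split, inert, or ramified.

Since 38 ≢ 1 mod 4, the ring of integers is ℤ[√38] with discriminant 4·38 = 152.
disc(K) = 152 = 19·8, so p = 19 is ramified.

p ramifies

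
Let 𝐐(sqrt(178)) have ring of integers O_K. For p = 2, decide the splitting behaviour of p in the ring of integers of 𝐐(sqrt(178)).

178 mod 4 = 2, hence disc K = 4·178 = 712 and O_K = ℤ[√178].
Ramification test: 2 | 712. The prime 2 ramifies in K.

2 is ramified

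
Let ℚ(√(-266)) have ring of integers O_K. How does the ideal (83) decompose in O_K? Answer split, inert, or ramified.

remains prime (inert)

-266 mod 4 = 2, hence disc K = 4·(-266) = -1064 and O_K = ℤ[√-266].
Since gcd(83, -1064) = 1 the prime 83 does not ramify.
(-266/83) = 66^41 mod 83 = 82, giving Legendre symbol -1.
Legendre symbol -1 ⇒ 83 is inert.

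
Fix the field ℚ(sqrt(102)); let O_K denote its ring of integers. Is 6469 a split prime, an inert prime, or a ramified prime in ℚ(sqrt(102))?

6469 remains inert

102 mod 4 = 2, hence disc K = 4·102 = 408 and O_K = ℤ[√102].
Since gcd(6469, 408) = 1 the prime 6469 does not ramify.
Compute (102/6469) via Euler: 102^((6469-1)/2) mod 6469 = 6468, so (102/6469) = -1.
Legendre symbol -1 ⇒ 6469 is inert.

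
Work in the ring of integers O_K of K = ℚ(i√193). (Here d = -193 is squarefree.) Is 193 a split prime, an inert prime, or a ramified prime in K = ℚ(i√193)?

Since -193 ≢ 1 mod 4, the ring of integers is ℤ[√-193] with discriminant 4·(-193) = -772.
193 divides disc(K) = -772, so 193 ramifies.

ramified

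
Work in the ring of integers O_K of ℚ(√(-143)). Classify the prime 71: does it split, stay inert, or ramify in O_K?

remains prime (inert)

Since -143 ≡ 1 mod 4, the ring of integers is ℤ[(1+√-143)/2] with discriminant -143.
disc(K) = -143 is not divisible by 71; 71 is unramified.
Legendre symbol by Euler's criterion: (-143/71) ≡ (-143)^35 ≡ 70 (mod 71), i.e. (-143/71) = -1.
Legendre symbol -1 ⇒ 71 is inert.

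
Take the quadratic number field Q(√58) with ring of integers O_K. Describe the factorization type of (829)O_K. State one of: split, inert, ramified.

split — (829) = 𝔭₁𝔭₂ with 𝔭₁ ≠ 𝔭₂

Since 58 ≢ 1 mod 4, the ring of integers is ℤ[√58] with discriminant 4·58 = 232.
Since gcd(829, 232) = 1 the prime 829 does not ramify.
Euler's criterion: 58^414 mod 829 = 1. Thus (58|829) = 1.
Legendre symbol 1 ⇒ 829 is split.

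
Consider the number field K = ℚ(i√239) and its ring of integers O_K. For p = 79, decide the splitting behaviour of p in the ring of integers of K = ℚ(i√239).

79 remains inert

d = -239 ≡ 1 (mod 4), so O_K = ℤ[(1+√-239)/2] and disc(K) = d = -239.
79 ∤ -239, so 79 is unramified.
Legendre symbol by Euler's criterion: (-239/79) ≡ (-239)^39 ≡ 78 (mod 79), i.e. (-239/79) = -1.
Legendre symbol -1 ⇒ 79 is inert.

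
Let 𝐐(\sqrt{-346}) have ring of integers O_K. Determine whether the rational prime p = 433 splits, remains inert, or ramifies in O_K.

d = -346 ≡ 2 (mod 4), so O_K = ℤ[√-346] and disc(K) = 4d = -1384.
disc(K) = -1384 is not divisible by 433; 433 is unramified.
Legendre symbol by Euler's criterion: (-346/433) ≡ (-346)^216 ≡ 432 (mod 433), i.e. (-346/433) = -1.
d is a non-residue mod p, hence 433 remains inert in O_K.

p is inert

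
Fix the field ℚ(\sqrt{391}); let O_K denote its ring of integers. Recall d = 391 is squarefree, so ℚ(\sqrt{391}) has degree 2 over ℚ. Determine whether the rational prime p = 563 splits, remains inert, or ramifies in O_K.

391 mod 4 = 3, hence disc K = 4·391 = 1564 and O_K = ℤ[√391].
563 ∤ 1564, so 563 is unramified.
Compute (391/563) via Euler: 391^((563-1)/2) mod 563 = 1, so (391/563) = 1.
Legendre symbol 1 ⇒ 563 is split.

563 splits in O_K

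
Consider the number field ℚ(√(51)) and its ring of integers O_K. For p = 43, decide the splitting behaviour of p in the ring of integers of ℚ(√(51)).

Since 51 ≢ 1 mod 4, the ring of integers is ℤ[√51] with discriminant 4·51 = 204.
43 ∤ 204, so 43 is unramified.
Compute (51/43) via Euler: 8^((43-1)/2) mod 43 = 42, so (51/43) = -1.
(51/43) = -1, so 43 is inert.

remains prime (inert)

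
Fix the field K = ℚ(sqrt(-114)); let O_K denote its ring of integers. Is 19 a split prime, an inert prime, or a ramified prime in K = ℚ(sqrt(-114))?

-114 mod 4 = 2, hence disc K = 4·(-114) = -456 and O_K = ℤ[√-114].
19 divides disc(K) = -456, so 19 ramifies.

ramified — (19) = 𝔭²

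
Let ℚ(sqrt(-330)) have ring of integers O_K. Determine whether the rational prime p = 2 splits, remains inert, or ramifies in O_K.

-330 mod 4 = 2, hence disc K = 4·(-330) = -1320 and O_K = ℤ[√-330].
Ramification test: 2 | -1320. The prime 2 ramifies in K.

ramified — (2) = 𝔭²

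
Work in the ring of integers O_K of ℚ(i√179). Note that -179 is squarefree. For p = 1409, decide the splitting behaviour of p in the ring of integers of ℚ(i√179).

d = -179 ≡ 1 (mod 4), so O_K = ℤ[(1+√-179)/2] and disc(K) = d = -179.
disc(K) = -179 is not divisible by 1409; 1409 is unramified.
Compute (-179/1409) via Euler: 1230^((1409-1)/2) mod 1409 = 1, so (-179/1409) = 1.
d is a quadratic residue mod p, hence 1409 splits in O_K.

split — (1409) = 𝔭₁𝔭₂ with 𝔭₁ ≠ 𝔭₂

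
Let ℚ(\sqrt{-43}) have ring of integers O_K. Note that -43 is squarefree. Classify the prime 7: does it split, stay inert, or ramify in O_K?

inert

-43 mod 4 = 1, hence disc K = -43 and O_K = ℤ[(1+√-43)/2].
7 ∤ -43, so 7 is unramified.
Compute (-43/7) via Euler: 6^((7-1)/2) mod 7 = 6, so (-43/7) = -1.
(-43/7) = -1, so 7 is inert.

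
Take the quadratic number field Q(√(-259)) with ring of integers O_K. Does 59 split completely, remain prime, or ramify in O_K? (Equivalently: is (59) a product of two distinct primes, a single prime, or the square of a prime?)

59 splits in O_K

d = -259 ≡ 1 (mod 4), so O_K = ℤ[(1+√-259)/2] and disc(K) = d = -259.
Since gcd(59, -259) = 1 the prime 59 does not ramify.
Compute (-259/59) via Euler: 36^((59-1)/2) mod 59 = 1, so (-259/59) = 1.
Legendre symbol 1 ⇒ 59 is split.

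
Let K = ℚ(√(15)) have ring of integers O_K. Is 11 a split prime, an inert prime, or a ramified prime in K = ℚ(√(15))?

d = 15 ≡ 3 (mod 4), so O_K = ℤ[√15] and disc(K) = 4d = 60.
disc(K) = 60 is not divisible by 11; 11 is unramified.
(15/11) = 4^5 mod 11 = 1, giving Legendre symbol 1.
(15/11) = 1, so 11 splits.

11 splits in O_K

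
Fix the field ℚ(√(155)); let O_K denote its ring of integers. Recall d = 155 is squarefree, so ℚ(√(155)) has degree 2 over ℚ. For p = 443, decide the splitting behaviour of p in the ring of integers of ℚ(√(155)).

Since 155 ≢ 1 mod 4, the ring of integers is ℤ[√155] with discriminant 4·155 = 620.
443 ∤ 620, so 443 is unramified.
(155/443) = 155^221 mod 443 = 1, giving Legendre symbol 1.
(155/443) = 1, so 443 splits.

split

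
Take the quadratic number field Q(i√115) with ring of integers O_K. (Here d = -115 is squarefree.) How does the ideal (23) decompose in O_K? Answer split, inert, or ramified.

23 is ramified

-115 mod 4 = 1, hence disc K = -115 and O_K = ℤ[(1+√-115)/2].
Ramification test: 23 | -115. The prime 23 ramifies in K.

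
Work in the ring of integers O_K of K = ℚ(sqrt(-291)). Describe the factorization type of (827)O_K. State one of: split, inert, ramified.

d = -291 ≡ 1 (mod 4), so O_K = ℤ[(1+√-291)/2] and disc(K) = d = -291.
disc(K) = -291 is not divisible by 827; 827 is unramified.
Legendre symbol by Euler's criterion: (-291/827) ≡ (-291)^413 ≡ 1 (mod 827), i.e. (-291/827) = 1.
Legendre symbol 1 ⇒ 827 is split.

split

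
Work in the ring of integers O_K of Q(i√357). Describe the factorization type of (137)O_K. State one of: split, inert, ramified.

-357 mod 4 = 3, hence disc K = 4·(-357) = -1428 and O_K = ℤ[√-357].
disc(K) = -1428 is not divisible by 137; 137 is unramified.
Compute (-357/137) via Euler: 54^((137-1)/2) mod 137 = 136, so (-357/137) = -1.
(-357/137) = -1, so 137 is inert.

inert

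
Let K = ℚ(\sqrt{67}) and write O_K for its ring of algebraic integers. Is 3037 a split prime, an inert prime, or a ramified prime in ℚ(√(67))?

split

d = 67 ≡ 3 (mod 4), so O_K = ℤ[√67] and disc(K) = 4d = 268.
disc(K) = 268 is not divisible by 3037; 3037 is unramified.
Compute (67/3037) via Euler: 67^((3037-1)/2) mod 3037 = 1, so (67/3037) = 1.
(67/3037) = 1, so 3037 splits.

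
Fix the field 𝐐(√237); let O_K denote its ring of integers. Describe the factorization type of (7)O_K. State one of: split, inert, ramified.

inert — (7) stays prime in O_K

Since 237 ≡ 1 mod 4, the ring of integers is ℤ[(1+√237)/2] with discriminant 237.
disc(K) = 237 is not divisible by 7; 7 is unramified.
Legendre symbol by Euler's criterion: (237/7) ≡ 237^3 ≡ 6 (mod 7), i.e. (237/7) = -1.
d is a non-residue mod p, hence 7 remains inert in O_K.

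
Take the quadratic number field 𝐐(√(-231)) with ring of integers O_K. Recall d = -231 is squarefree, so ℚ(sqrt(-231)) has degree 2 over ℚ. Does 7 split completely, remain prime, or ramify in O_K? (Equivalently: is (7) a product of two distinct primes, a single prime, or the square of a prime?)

-231 mod 4 = 1, hence disc K = -231 and O_K = ℤ[(1+√-231)/2].
Ramification test: 7 | -231. The prime 7 ramifies in K.

ramifies in O_K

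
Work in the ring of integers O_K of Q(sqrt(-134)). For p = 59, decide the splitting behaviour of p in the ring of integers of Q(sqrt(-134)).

remains prime (inert)

d = -134 ≡ 2 (mod 4), so O_K = ℤ[√-134] and disc(K) = 4d = -536.
59 ∤ -536, so 59 is unramified.
Legendre symbol by Euler's criterion: (-134/59) ≡ (-134)^29 ≡ 58 (mod 59), i.e. (-134/59) = -1.
Legendre symbol -1 ⇒ 59 is inert.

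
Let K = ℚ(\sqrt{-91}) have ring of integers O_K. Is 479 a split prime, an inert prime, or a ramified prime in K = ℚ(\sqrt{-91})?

Since -91 ≡ 1 mod 4, the ring of integers is ℤ[(1+√-91)/2] with discriminant -91.
Since gcd(479, -91) = 1 the prime 479 does not ramify.
Compute (-91/479) via Euler: 388^((479-1)/2) mod 479 = 1, so (-91/479) = 1.
Legendre symbol 1 ⇒ 479 is split.

479 splits in O_K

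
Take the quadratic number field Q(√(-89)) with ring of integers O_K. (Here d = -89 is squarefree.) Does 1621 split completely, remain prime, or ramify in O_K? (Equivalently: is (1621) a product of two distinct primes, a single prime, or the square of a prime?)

-89 mod 4 = 3, hence disc K = 4·(-89) = -356 and O_K = ℤ[√-89].
Since gcd(1621, -356) = 1 the prime 1621 does not ramify.
Euler's criterion: (-89)^810 mod 1621 = 1620. Thus (-89|1621) = -1.
d is a non-residue mod p, hence 1621 remains inert in O_K.

1621 remains inert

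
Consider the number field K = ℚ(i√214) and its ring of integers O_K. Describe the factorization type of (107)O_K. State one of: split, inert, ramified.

d = -214 ≡ 2 (mod 4), so O_K = ℤ[√-214] and disc(K) = 4d = -856.
Ramification test: 107 | -856. The prime 107 ramifies in K.

ramified — (107) = 𝔭²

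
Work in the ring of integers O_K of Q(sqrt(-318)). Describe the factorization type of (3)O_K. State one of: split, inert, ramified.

p ramifies

d = -318 ≡ 2 (mod 4), so O_K = ℤ[√-318] and disc(K) = 4d = -1272.
3 divides disc(K) = -1272, so 3 ramifies.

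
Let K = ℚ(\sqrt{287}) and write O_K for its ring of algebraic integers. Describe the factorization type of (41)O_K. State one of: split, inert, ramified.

d = 287 ≡ 3 (mod 4), so O_K = ℤ[√287] and disc(K) = 4d = 1148.
disc(K) = 1148 = 41·28, so p = 41 is ramified.

p ramifies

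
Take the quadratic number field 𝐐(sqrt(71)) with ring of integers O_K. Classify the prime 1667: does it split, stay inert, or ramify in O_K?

71 mod 4 = 3, hence disc K = 4·71 = 284 and O_K = ℤ[√71].
disc(K) = 284 is not divisible by 1667; 1667 is unramified.
Compute (71/1667) via Euler: 71^((1667-1)/2) mod 1667 = 1, so (71/1667) = 1.
Legendre symbol 1 ⇒ 1667 is split.

split — (1667) = 𝔭₁𝔭₂ with 𝔭₁ ≠ 𝔭₂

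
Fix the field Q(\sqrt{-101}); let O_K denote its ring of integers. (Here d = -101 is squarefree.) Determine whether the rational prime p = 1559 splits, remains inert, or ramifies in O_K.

d = -101 ≡ 3 (mod 4), so O_K = ℤ[√-101] and disc(K) = 4d = -404.
1559 ∤ -404, so 1559 is unramified.
Compute (-101/1559) via Euler: 1458^((1559-1)/2) mod 1559 = 1, so (-101/1559) = 1.
(-101/1559) = 1, so 1559 splits.

split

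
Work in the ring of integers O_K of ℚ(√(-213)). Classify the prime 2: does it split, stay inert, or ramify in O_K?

2 is ramified

d = -213 ≡ 3 (mod 4), so O_K = ℤ[√-213] and disc(K) = 4d = -852.
disc(K) = -852 = 2·(-426), so p = 2 is ramified.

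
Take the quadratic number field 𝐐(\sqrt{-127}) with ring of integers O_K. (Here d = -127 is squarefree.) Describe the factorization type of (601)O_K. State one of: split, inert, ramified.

inert

Since -127 ≡ 1 mod 4, the ring of integers is ℤ[(1+√-127)/2] with discriminant -127.
disc(K) = -127 is not divisible by 601; 601 is unramified.
Euler's criterion: (-127)^300 mod 601 = 600. Thus (-127|601) = -1.
d is a non-residue mod p, hence 601 remains inert in O_K.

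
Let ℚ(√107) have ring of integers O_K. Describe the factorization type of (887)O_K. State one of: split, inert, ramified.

split — (887) = 𝔭₁𝔭₂ with 𝔭₁ ≠ 𝔭₂

107 mod 4 = 3, hence disc K = 4·107 = 428 and O_K = ℤ[√107].
887 ∤ 428, so 887 is unramified.
Legendre symbol by Euler's criterion: (107/887) ≡ 107^443 ≡ 1 (mod 887), i.e. (107/887) = 1.
Legendre symbol 1 ⇒ 887 is split.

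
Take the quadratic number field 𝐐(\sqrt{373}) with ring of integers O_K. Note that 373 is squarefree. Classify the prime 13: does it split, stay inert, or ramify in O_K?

Since 373 ≡ 1 mod 4, the ring of integers is ℤ[(1+√373)/2] with discriminant 373.
disc(K) = 373 is not divisible by 13; 13 is unramified.
Compute (373/13) via Euler: 9^((13-1)/2) mod 13 = 1, so (373/13) = 1.
Legendre symbol 1 ⇒ 13 is split.

p splits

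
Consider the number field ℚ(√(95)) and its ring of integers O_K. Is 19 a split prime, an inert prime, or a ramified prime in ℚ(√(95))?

ramified

Since 95 ≢ 1 mod 4, the ring of integers is ℤ[√95] with discriminant 4·95 = 380.
Ramification test: 19 | 380. The prime 19 ramifies in K.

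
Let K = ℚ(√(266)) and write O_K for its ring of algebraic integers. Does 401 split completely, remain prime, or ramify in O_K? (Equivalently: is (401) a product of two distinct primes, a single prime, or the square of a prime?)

remains prime (inert)

Since 266 ≢ 1 mod 4, the ring of integers is ℤ[√266] with discriminant 4·266 = 1064.
401 ∤ 1064, so 401 is unramified.
Compute (266/401) via Euler: 266^((401-1)/2) mod 401 = 400, so (266/401) = -1.
(266/401) = -1, so 401 is inert.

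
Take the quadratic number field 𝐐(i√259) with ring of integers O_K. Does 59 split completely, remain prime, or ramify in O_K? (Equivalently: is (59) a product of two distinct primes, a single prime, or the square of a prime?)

splits completely

Since -259 ≡ 1 mod 4, the ring of integers is ℤ[(1+√-259)/2] with discriminant -259.
disc(K) = -259 is not divisible by 59; 59 is unramified.
Euler's criterion: (-259)^29 mod 59 = 1. Thus (-259|59) = 1.
Legendre symbol 1 ⇒ 59 is split.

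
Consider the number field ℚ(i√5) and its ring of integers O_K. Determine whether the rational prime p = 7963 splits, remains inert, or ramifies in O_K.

split — (7963) = 𝔭₁𝔭₂ with 𝔭₁ ≠ 𝔭₂

d = -5 ≡ 3 (mod 4), so O_K = ℤ[√-5] and disc(K) = 4d = -20.
Since gcd(7963, -20) = 1 the prime 7963 does not ramify.
(-5/7963) = 7958^3981 mod 7963 = 1, giving Legendre symbol 1.
(-5/7963) = 1, so 7963 splits.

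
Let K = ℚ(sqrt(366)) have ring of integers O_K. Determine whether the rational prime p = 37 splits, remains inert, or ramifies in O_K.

d = 366 ≡ 2 (mod 4), so O_K = ℤ[√366] and disc(K) = 4d = 1464.
disc(K) = 1464 is not divisible by 37; 37 is unramified.
(366/37) = 33^18 mod 37 = 1, giving Legendre symbol 1.
Legendre symbol 1 ⇒ 37 is split.

split — (37) = 𝔭₁𝔭₂ with 𝔭₁ ≠ 𝔭₂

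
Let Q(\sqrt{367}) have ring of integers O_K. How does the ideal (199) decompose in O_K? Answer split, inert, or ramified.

inert — (199) stays prime in O_K

367 mod 4 = 3, hence disc K = 4·367 = 1468 and O_K = ℤ[√367].
199 ∤ 1468, so 199 is unramified.
(367/199) = 168^99 mod 199 = 198, giving Legendre symbol -1.
Legendre symbol -1 ⇒ 199 is inert.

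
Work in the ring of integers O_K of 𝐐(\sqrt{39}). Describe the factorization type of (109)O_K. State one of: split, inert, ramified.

inert — (109) stays prime in O_K

39 mod 4 = 3, hence disc K = 4·39 = 156 and O_K = ℤ[√39].
Since gcd(109, 156) = 1 the prime 109 does not ramify.
Compute (39/109) via Euler: 39^((109-1)/2) mod 109 = 108, so (39/109) = -1.
(39/109) = -1, so 109 is inert.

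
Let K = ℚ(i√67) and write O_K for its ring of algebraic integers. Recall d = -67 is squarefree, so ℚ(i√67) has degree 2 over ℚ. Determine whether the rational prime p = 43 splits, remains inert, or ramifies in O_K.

inert — (43) stays prime in O_K

d = -67 ≡ 1 (mod 4), so O_K = ℤ[(1+√-67)/2] and disc(K) = d = -67.
Since gcd(43, -67) = 1 the prime 43 does not ramify.
Compute (-67/43) via Euler: 19^((43-1)/2) mod 43 = 42, so (-67/43) = -1.
Legendre symbol -1 ⇒ 43 is inert.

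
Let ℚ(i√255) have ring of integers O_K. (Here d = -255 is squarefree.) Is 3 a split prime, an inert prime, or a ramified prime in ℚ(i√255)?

3 is ramified

-255 mod 4 = 1, hence disc K = -255 and O_K = ℤ[(1+√-255)/2].
Ramification test: 3 | -255. The prime 3 ramifies in K.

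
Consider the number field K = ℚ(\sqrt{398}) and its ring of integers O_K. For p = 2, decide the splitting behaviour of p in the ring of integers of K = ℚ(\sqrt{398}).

Since 398 ≢ 1 mod 4, the ring of integers is ℤ[√398] with discriminant 4·398 = 1592.
Ramification test: 2 | 1592. The prime 2 ramifies in K.

ramified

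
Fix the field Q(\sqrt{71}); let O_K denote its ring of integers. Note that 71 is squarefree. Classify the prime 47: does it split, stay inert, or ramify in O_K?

splits completely

71 mod 4 = 3, hence disc K = 4·71 = 284 and O_K = ℤ[√71].
47 ∤ 284, so 47 is unramified.
(71/47) = 24^23 mod 47 = 1, giving Legendre symbol 1.
Legendre symbol 1 ⇒ 47 is split.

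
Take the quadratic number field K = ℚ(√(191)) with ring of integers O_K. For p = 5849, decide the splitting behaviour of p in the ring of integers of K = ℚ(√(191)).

5849 remains inert

d = 191 ≡ 3 (mod 4), so O_K = ℤ[√191] and disc(K) = 4d = 764.
disc(K) = 764 is not divisible by 5849; 5849 is unramified.
Compute (191/5849) via Euler: 191^((5849-1)/2) mod 5849 = 5848, so (191/5849) = -1.
d is a non-residue mod p, hence 5849 remains inert in O_K.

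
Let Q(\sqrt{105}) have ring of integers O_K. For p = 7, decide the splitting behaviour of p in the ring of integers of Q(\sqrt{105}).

7 is ramified

d = 105 ≡ 1 (mod 4), so O_K = ℤ[(1+√105)/2] and disc(K) = d = 105.
Ramification test: 7 | 105. The prime 7 ramifies in K.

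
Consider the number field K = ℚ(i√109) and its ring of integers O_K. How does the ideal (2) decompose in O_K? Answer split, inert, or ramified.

ramified

Since -109 ≢ 1 mod 4, the ring of integers is ℤ[√-109] with discriminant 4·(-109) = -436.
disc(K) = -436 = 2·(-218), so p = 2 is ramified.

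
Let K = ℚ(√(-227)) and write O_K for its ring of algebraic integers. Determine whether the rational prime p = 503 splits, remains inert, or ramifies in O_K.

split

Since -227 ≡ 1 mod 4, the ring of integers is ℤ[(1+√-227)/2] with discriminant -227.
disc(K) = -227 is not divisible by 503; 503 is unramified.
Legendre symbol by Euler's criterion: (-227/503) ≡ (-227)^251 ≡ 1 (mod 503), i.e. (-227/503) = 1.
d is a quadratic residue mod p, hence 503 splits in O_K.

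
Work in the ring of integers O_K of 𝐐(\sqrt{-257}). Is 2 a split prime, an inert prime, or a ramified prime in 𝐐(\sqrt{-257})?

ramifies in O_K

-257 mod 4 = 3, hence disc K = 4·(-257) = -1028 and O_K = ℤ[√-257].
Ramification test: 2 | -1028. The prime 2 ramifies in K.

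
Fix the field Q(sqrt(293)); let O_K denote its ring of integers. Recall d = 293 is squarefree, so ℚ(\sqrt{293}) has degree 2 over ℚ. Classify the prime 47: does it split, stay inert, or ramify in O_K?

inert

Since 293 ≡ 1 mod 4, the ring of integers is ℤ[(1+√293)/2] with discriminant 293.
47 ∤ 293, so 47 is unramified.
Legendre symbol by Euler's criterion: (293/47) ≡ 293^23 ≡ 46 (mod 47), i.e. (293/47) = -1.
Legendre symbol -1 ⇒ 47 is inert.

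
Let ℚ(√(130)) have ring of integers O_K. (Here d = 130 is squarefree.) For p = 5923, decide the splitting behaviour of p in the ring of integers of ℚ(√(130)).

remains prime (inert)

d = 130 ≡ 2 (mod 4), so O_K = ℤ[√130] and disc(K) = 4d = 520.
Since gcd(5923, 520) = 1 the prime 5923 does not ramify.
Euler's criterion: 130^2961 mod 5923 = 5922. Thus (130|5923) = -1.
(130/5923) = -1, so 5923 is inert.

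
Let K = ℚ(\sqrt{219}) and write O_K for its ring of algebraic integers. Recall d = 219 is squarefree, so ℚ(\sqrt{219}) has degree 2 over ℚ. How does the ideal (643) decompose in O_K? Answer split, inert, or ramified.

splits completely

d = 219 ≡ 3 (mod 4), so O_K = ℤ[√219] and disc(K) = 4d = 876.
disc(K) = 876 is not divisible by 643; 643 is unramified.
Legendre symbol by Euler's criterion: (219/643) ≡ 219^321 ≡ 1 (mod 643), i.e. (219/643) = 1.
d is a quadratic residue mod p, hence 643 splits in O_K.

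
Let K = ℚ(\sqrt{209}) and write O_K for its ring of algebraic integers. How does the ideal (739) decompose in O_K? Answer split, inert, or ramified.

Since 209 ≡ 1 mod 4, the ring of integers is ℤ[(1+√209)/2] with discriminant 209.
disc(K) = 209 is not divisible by 739; 739 is unramified.
Legendre symbol by Euler's criterion: (209/739) ≡ 209^369 ≡ 738 (mod 739), i.e. (209/739) = -1.
(209/739) = -1, so 739 is inert.

remains prime (inert)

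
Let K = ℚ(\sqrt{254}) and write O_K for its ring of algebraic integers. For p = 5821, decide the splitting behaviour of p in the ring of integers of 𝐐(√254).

split

Since 254 ≢ 1 mod 4, the ring of integers is ℤ[√254] with discriminant 4·254 = 1016.
Since gcd(5821, 1016) = 1 the prime 5821 does not ramify.
Euler's criterion: 254^2910 mod 5821 = 1. Thus (254|5821) = 1.
d is a quadratic residue mod p, hence 5821 splits in O_K.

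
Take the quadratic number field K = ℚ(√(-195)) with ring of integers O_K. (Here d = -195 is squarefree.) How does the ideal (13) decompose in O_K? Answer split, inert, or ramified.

Since -195 ≡ 1 mod 4, the ring of integers is ℤ[(1+√-195)/2] with discriminant -195.
13 divides disc(K) = -195, so 13 ramifies.

ramified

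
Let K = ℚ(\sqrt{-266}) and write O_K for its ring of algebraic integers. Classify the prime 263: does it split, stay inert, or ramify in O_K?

-266 mod 4 = 2, hence disc K = 4·(-266) = -1064 and O_K = ℤ[√-266].
Since gcd(263, -1064) = 1 the prime 263 does not ramify.
(-266/263) = 260^131 mod 263 = 262, giving Legendre symbol -1.
d is a non-residue mod p, hence 263 remains inert in O_K.

inert — (263) stays prime in O_K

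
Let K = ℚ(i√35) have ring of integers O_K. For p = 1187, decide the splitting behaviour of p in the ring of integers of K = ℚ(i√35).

inert

-35 mod 4 = 1, hence disc K = -35 and O_K = ℤ[(1+√-35)/2].
Since gcd(1187, -35) = 1 the prime 1187 does not ramify.
Compute (-35/1187) via Euler: 1152^((1187-1)/2) mod 1187 = 1186, so (-35/1187) = -1.
d is a non-residue mod p, hence 1187 remains inert in O_K.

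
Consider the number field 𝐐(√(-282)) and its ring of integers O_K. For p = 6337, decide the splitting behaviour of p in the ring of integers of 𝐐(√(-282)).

inert

-282 mod 4 = 2, hence disc K = 4·(-282) = -1128 and O_K = ℤ[√-282].
Since gcd(6337, -1128) = 1 the prime 6337 does not ramify.
Euler's criterion: (-282)^3168 mod 6337 = 6336. Thus (-282|6337) = -1.
(-282/6337) = -1, so 6337 is inert.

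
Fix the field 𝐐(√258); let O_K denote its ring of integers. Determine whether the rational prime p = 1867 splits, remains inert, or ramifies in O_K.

split

d = 258 ≡ 2 (mod 4), so O_K = ℤ[√258] and disc(K) = 4d = 1032.
disc(K) = 1032 is not divisible by 1867; 1867 is unramified.
Euler's criterion: 258^933 mod 1867 = 1. Thus (258|1867) = 1.
Legendre symbol 1 ⇒ 1867 is split.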